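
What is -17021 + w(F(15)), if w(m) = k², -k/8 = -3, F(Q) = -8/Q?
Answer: -16445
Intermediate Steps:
k = 24 (k = -8*(-3) = 24)
w(m) = 576 (w(m) = 24² = 576)
-17021 + w(F(15)) = -17021 + 576 = -16445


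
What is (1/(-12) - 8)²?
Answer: 9409/144 ≈ 65.340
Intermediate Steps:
(1/(-12) - 8)² = (-1/12 - 8)² = (-97/12)² = 9409/144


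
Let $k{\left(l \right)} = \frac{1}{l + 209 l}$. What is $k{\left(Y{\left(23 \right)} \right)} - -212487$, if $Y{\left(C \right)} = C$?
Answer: $\frac{1026312211}{4830} \approx 2.1249 \cdot 10^{5}$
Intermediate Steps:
$k{\left(l \right)} = \frac{1}{210 l}$
$k{\left(Y{\left(23 \right)} \right)} - -212487 = \frac{1}{210 \cdot 23} - -212487 = \frac{1}{210} \cdot \frac{1}{23} + 212487 = \frac{1}{4830} + 212487 = \frac{1026312211}{4830}$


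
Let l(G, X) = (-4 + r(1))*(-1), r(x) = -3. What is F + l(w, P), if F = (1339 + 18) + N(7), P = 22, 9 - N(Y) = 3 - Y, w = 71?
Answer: 1377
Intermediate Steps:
N(Y) = 6 + Y (N(Y) = 9 - (3 - Y) = 9 + (-3 + Y) = 6 + Y)
l(G, X) = 7 (l(G, X) = (-4 - 3)*(-1) = -7*(-1) = 7)
F = 1370 (F = (1339 + 18) + (6 + 7) = 1357 + 13 = 1370)
F + l(w, P) = 1370 + 7 = 1377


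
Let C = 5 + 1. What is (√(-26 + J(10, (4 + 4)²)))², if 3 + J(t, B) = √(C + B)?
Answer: -29 + √70 ≈ -20.633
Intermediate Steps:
C = 6
J(t, B) = -3 + √(6 + B)
(√(-26 + J(10, (4 + 4)²)))² = (√(-26 + (-3 + √(6 + (4 + 4)²))))² = (√(-26 + (-3 + √(6 + 8²))))² = (√(-26 + (-3 + √(6 + 64))))² = (√(-26 + (-3 + √70)))² = (√(-29 + √70))² = -29 + √70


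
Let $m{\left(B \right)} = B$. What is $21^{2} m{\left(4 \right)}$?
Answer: $1764$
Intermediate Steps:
$21^{2} m{\left(4 \right)} = 21^{2} \cdot 4 = 441 \cdot 4 = 1764$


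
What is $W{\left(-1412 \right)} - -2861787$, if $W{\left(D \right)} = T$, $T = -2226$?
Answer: $2859561$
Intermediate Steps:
$W{\left(D \right)} = -2226$
$W{\left(-1412 \right)} - -2861787 = -2226 - -2861787 = -2226 + 2861787 = 2859561$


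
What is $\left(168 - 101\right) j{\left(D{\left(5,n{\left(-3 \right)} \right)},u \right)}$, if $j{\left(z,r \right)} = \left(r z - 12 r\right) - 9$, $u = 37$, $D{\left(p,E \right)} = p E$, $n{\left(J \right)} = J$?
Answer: $-67536$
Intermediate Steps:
$D{\left(p,E \right)} = E p$
$j{\left(z,r \right)} = -9 - 12 r + r z$ ($j{\left(z,r \right)} = \left(- 12 r + r z\right) - 9 = -9 - 12 r + r z$)
$\left(168 - 101\right) j{\left(D{\left(5,n{\left(-3 \right)} \right)},u \right)} = \left(168 - 101\right) \left(-9 - 444 + 37 \left(\left(-3\right) 5\right)\right) = 67 \left(-9 - 444 + 37 \left(-15\right)\right) = 67 \left(-9 - 444 - 555\right) = 67 \left(-1008\right) = -67536$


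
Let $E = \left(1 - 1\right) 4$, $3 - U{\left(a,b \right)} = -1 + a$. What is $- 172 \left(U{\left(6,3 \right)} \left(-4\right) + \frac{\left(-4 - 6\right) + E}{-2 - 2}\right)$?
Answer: $-1806$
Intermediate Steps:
$U{\left(a,b \right)} = 4 - a$ ($U{\left(a,b \right)} = 3 - \left(-1 + a\right) = 4 - a$)
$E = 0$ ($E = 0 \cdot 4 = 0$)
$- 172 \left(U{\left(6,3 \right)} \left(-4\right) + \frac{\left(-4 - 6\right) + E}{-2 - 2}\right) = - 172 \left(\left(4 - 6\right) \left(-4\right) + \frac{\left(-4 - 6\right) + 0}{-2 - 2}\right) = - 172 \left(\left(4 - 6\right) \left(-4\right) + \frac{\left(-4 - 6\right) + 0}{-4}\right) = - 172 \left(\left(-2\right) \left(-4\right) + \left(-10 + 0\right) \left(- \frac{1}{4}\right)\right) = - 172 \left(8 - - \frac{5}{2}\right) = - 172 \left(8 + \frac{5}{2}\right) = \left(-172\right) \frac{21}{2} = -1806$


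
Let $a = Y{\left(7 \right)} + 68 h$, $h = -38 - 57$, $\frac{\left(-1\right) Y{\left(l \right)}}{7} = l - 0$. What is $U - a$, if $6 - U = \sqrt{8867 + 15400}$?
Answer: $6515 - \sqrt{24267} \approx 6359.2$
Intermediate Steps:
$Y{\left(l \right)} = - 7 l$ ($Y{\left(l \right)} = - 7 \left(l - 0\right) = - 7 \left(l + 0\right) = - 7 l$)
$h = -95$ ($h = -38 - 57 = -95$)
$U = 6 - \sqrt{24267}$ ($U = 6 - \sqrt{8867 + 15400} = 6 - \sqrt{24267} \approx -149.78$)
$a = -6509$ ($a = \left(-7\right) 7 + 68 \left(-95\right) = -49 - 6460 = -6509$)
$U - a = \left(6 - \sqrt{24267}\right) - -6509 = \left(6 - \sqrt{24267}\right) + 6509 = 6515 - \sqrt{24267}$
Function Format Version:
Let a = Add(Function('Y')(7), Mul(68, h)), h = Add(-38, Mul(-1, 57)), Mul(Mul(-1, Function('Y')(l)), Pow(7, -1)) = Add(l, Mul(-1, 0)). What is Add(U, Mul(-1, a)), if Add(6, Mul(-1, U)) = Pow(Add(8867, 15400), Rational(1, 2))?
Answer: Add(6515, Mul(-1, Pow(24267, Rational(1, 2)))) ≈ 6359.2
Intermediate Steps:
Function('Y')(l) = Mul(-7, l) (Function('Y')(l) = Mul(-7, Add(l, Mul(-1, 0))) = Mul(-7, Add(l, 0)) = Mul(-7, l))
h = -95 (h = Add(-38, -57) = -95)
U = Add(6, Mul(-1, Pow(24267, Rational(1, 2)))) (U = Add(6, Mul(-1, Pow(Add(8867, 15400), Rational(1, 2)))) = Add(6, Mul(-1, Pow(24267, Rational(1, 2)))) ≈ -149.78)
a = -6509 (a = Add(Mul(-7, 7), Mul(68, -95)) = Add(-49, -6460) = -6509)
Add(U, Mul(-1, a)) = Add(Add(6, Mul(-1, Pow(24267, Rational(1, 2)))), Mul(-1, -6509)) = Add(Add(6, Mul(-1, Pow(24267, Rational(1, 2)))), 6509) = Add(6515, Mul(-1, Pow(24267, Rational(1, 2))))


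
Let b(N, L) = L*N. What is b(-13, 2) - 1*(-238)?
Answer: 212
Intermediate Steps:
b(-13, 2) - 1*(-238) = 2*(-13) - 1*(-238) = -26 + 238 = 212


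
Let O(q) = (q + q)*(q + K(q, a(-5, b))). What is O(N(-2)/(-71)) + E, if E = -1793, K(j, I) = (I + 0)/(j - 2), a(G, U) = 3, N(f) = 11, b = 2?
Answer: -460840919/257091 ≈ -1792.5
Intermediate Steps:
K(j, I) = I/(-2 + j)
O(q) = 2*q*(q + 3/(-2 + q)) (O(q) = (q + q)*(q + 3/(-2 + q)) = (2*q)*(q + 3/(-2 + q)) = 2*q*(q + 3/(-2 + q)))
O(N(-2)/(-71)) + E = 2*(11/(-71))*(3 + (11/(-71))*(-2 + 11/(-71)))/(-2 + 11/(-71)) - 1793 = 2*(11*(-1/71))*(3 + (11*(-1/71))*(-2 + 11*(-1/71)))/(-2 + 11*(-1/71)) - 1793 = 2*(-11/71)*(3 - 11*(-2 - 11/71)/71)/(-2 - 11/71) - 1793 = 2*(-11/71)*(3 - 11/71*(-153/71))/(-153/71) - 1793 = 2*(-11/71)*(-71/153)*(3 + 1683/5041) - 1793 = 2*(-11/71)*(-71/153)*(16806/5041) - 1793 = 123244/257091 - 1793 = -460840919/257091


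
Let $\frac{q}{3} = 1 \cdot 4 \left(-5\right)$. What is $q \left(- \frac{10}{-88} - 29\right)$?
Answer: $\frac{19065}{11} \approx 1733.2$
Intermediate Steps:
$q = -60$ ($q = 3 \cdot 1 \cdot 4 \left(-5\right) = 3 \cdot 4 \left(-5\right) = 3 \left(-20\right) = -60$)
$q \left(- \frac{10}{-88} - 29\right) = - 60 \left(- \frac{10}{-88} - 29\right) = - 60 \left(\left(-10\right) \left(- \frac{1}{88}\right) - 29\right) = - 60 \left(\frac{5}{44} - 29\right) = \left(-60\right) \left(- \frac{1271}{44}\right) = \frac{19065}{11}$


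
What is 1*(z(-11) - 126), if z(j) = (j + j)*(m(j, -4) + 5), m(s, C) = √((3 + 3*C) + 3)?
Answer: -236 - 22*I*√6 ≈ -236.0 - 53.889*I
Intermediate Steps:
m(s, C) = √(6 + 3*C)
z(j) = 2*j*(5 + I*√6) (z(j) = (j + j)*(√(6 + 3*(-4)) + 5) = (2*j)*(√(6 - 12) + 5) = (2*j)*(√(-6) + 5) = (2*j)*(I*√6 + 5) = (2*j)*(5 + I*√6) = 2*j*(5 + I*√6))
1*(z(-11) - 126) = 1*(2*(-11)*(5 + I*√6) - 126) = 1*((-110 - 22*I*√6) - 126) = 1*(-236 - 22*I*√6) = -236 - 22*I*√6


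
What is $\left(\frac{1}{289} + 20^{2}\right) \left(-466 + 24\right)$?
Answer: $- \frac{3005626}{17} \approx -1.768 \cdot 10^{5}$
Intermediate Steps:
$\left(\frac{1}{289} + 20^{2}\right) \left(-466 + 24\right) = \left(\frac{1}{289} + 400\right) \left(-442\right) = \frac{115601}{289} \left(-442\right) = - \frac{3005626}{17}$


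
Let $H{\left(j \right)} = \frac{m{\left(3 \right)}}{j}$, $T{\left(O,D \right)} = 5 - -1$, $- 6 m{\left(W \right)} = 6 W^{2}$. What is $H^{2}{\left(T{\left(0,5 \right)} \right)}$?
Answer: $\frac{9}{4} \approx 2.25$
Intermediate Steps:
$m{\left(W \right)} = - W^{2}$ ($m{\left(W \right)} = - \frac{6 W^{2}}{6} = - W^{2}$)
$T{\left(O,D \right)} = 6$ ($T{\left(O,D \right)} = 5 + 1 = 6$)
$H{\left(j \right)} = - \frac{9}{j}$ ($H{\left(j \right)} = \frac{\left(-1\right) 3^{2}}{j} = \frac{\left(-1\right) 9}{j} = - \frac{9}{j}$)
$H^{2}{\left(T{\left(0,5 \right)} \right)} = \left(- \frac{9}{6}\right)^{2} = \left(\left(-9\right) \frac{1}{6}\right)^{2} = \left(- \frac{3}{2}\right)^{2} = \frac{9}{4}$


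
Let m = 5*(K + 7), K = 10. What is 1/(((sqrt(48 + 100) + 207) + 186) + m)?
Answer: 239/114168 - sqrt(37)/114168 ≈ 0.0020401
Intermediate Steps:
m = 85 (m = 5*(10 + 7) = 5*17 = 85)
1/(((sqrt(48 + 100) + 207) + 186) + m) = 1/(((sqrt(48 + 100) + 207) + 186) + 85) = 1/(((sqrt(148) + 207) + 186) + 85) = 1/(((2*sqrt(37) + 207) + 186) + 85) = 1/(((207 + 2*sqrt(37)) + 186) + 85) = 1/((393 + 2*sqrt(37)) + 85) = 1/(478 + 2*sqrt(37))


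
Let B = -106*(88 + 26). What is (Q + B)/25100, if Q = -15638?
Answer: -13861/12550 ≈ -1.1045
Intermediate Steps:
B = -12084 (B = -106*114 = -12084)
(Q + B)/25100 = (-15638 - 12084)/25100 = -27722*1/25100 = -13861/12550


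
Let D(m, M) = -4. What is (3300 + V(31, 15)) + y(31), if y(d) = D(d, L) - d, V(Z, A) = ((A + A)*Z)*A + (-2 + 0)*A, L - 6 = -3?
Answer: 17185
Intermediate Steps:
L = 3 (L = 6 - 3 = 3)
V(Z, A) = -2*A + 2*Z*A² (V(Z, A) = ((2*A)*Z)*A - 2*A = (2*A*Z)*A - 2*A = 2*Z*A² - 2*A = -2*A + 2*Z*A²)
y(d) = -4 - d
(3300 + V(31, 15)) + y(31) = (3300 + 2*15*(-1 + 15*31)) + (-4 - 1*31) = (3300 + 2*15*(-1 + 465)) + (-4 - 31) = (3300 + 2*15*464) - 35 = (3300 + 13920) - 35 = 17220 - 35 = 17185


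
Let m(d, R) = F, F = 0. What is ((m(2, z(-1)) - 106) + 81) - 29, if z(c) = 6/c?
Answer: -54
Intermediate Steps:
m(d, R) = 0
((m(2, z(-1)) - 106) + 81) - 29 = ((0 - 106) + 81) - 29 = (-106 + 81) - 29 = -25 - 29 = -54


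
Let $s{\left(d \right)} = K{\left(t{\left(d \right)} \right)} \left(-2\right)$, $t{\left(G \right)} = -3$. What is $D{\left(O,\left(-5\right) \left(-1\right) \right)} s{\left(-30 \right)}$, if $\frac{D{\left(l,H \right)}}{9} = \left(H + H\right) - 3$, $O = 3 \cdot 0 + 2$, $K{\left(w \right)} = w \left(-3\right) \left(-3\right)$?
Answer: $3402$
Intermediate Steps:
$K{\left(w \right)} = 9 w$ ($K{\left(w \right)} = - 3 w \left(-3\right) = 9 w$)
$O = 2$ ($O = 0 + 2 = 2$)
$D{\left(l,H \right)} = -27 + 18 H$ ($D{\left(l,H \right)} = 9 \left(\left(H + H\right) - 3\right) = 9 \left(2 H - 3\right) = 9 \left(-3 + 2 H\right) = -27 + 18 H$)
$s{\left(d \right)} = 54$ ($s{\left(d \right)} = 9 \left(-3\right) \left(-2\right) = \left(-27\right) \left(-2\right) = 54$)
$D{\left(O,\left(-5\right) \left(-1\right) \right)} s{\left(-30 \right)} = \left(-27 + 18 \left(\left(-5\right) \left(-1\right)\right)\right) 54 = \left(-27 + 18 \cdot 5\right) 54 = \left(-27 + 90\right) 54 = 63 \cdot 54 = 3402$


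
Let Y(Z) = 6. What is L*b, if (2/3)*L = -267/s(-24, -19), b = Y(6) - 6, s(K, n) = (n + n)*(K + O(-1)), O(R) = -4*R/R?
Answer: 0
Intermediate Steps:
O(R) = -4 (O(R) = -4*1 = -4)
s(K, n) = 2*n*(-4 + K) (s(K, n) = (n + n)*(K - 4) = (2*n)*(-4 + K) = 2*n*(-4 + K))
b = 0 (b = 6 - 6 = 0)
L = -801/2128 (L = 3*(-267*(-1/(38*(-4 - 24))))/2 = 3*(-267/(2*(-19)*(-28)))/2 = 3*(-267/1064)/2 = 3*(-267*1/1064)/2 = (3/2)*(-267/1064) = -801/2128 ≈ -0.37641)
L*b = -801/2128*0 = 0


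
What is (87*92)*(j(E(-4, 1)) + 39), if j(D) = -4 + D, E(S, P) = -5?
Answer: 240120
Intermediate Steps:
(87*92)*(j(E(-4, 1)) + 39) = (87*92)*((-4 - 5) + 39) = 8004*(-9 + 39) = 8004*30 = 240120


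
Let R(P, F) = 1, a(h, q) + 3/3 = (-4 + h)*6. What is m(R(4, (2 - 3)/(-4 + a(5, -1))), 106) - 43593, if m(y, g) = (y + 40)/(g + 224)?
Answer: -14385649/330 ≈ -43593.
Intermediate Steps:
a(h, q) = -25 + 6*h (a(h, q) = -1 + (-4 + h)*6 = -1 + (-24 + 6*h) = -25 + 6*h)
m(y, g) = (40 + y)/(224 + g)
m(R(4, (2 - 3)/(-4 + a(5, -1))), 106) - 43593 = (40 + 1)/(224 + 106) - 43593 = 41/330 - 43593 = -14385649/330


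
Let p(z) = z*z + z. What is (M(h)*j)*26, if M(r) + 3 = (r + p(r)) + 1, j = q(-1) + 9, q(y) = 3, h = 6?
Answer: 14352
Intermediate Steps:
p(z) = z + z**2 (p(z) = z**2 + z = z + z**2)
j = 12 (j = 3 + 9 = 12)
M(r) = -2 + r + r*(1 + r) (M(r) = -3 + ((r + r*(1 + r)) + 1) = -3 + (1 + r + r*(1 + r)) = -2 + r + r*(1 + r))
(M(h)*j)*26 = ((-2 + 6 + 6*(1 + 6))*12)*26 = ((-2 + 6 + 6*7)*12)*26 = ((-2 + 6 + 42)*12)*26 = (46*12)*26 = 552*26 = 14352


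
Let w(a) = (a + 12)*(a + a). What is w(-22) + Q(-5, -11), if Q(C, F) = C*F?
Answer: 495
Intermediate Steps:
w(a) = 2*a*(12 + a) (w(a) = (12 + a)*(2*a) = 2*a*(12 + a))
w(-22) + Q(-5, -11) = 2*(-22)*(12 - 22) - 5*(-11) = 2*(-22)*(-10) + 55 = 440 + 55 = 495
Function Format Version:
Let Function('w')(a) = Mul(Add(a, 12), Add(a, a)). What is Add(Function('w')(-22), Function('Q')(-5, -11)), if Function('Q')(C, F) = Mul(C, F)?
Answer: 495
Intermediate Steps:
Function('w')(a) = Mul(2, a, Add(12, a)) (Function('w')(a) = Mul(Add(12, a), Mul(2, a)) = Mul(2, a, Add(12, a)))
Add(Function('w')(-22), Function('Q')(-5, -11)) = Add(Mul(2, -22, Add(12, -22)), Mul(-5, -11)) = Add(Mul(2, -22, -10), 55) = Add(440, 55) = 495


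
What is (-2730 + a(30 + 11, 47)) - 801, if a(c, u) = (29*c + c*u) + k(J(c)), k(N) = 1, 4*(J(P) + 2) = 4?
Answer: -414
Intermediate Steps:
J(P) = -1 (J(P) = -2 + (1/4)*4 = -2 + 1 = -1)
a(c, u) = 1 + 29*c + c*u (a(c, u) = (29*c + c*u) + 1 = 1 + 29*c + c*u)
(-2730 + a(30 + 11, 47)) - 801 = (-2730 + (1 + 29*(30 + 11) + (30 + 11)*47)) - 801 = (-2730 + (1 + 29*41 + 41*47)) - 801 = (-2730 + (1 + 1189 + 1927)) - 801 = (-2730 + 3117) - 801 = 387 - 801 = -414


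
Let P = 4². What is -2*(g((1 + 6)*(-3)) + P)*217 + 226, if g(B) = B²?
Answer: -198112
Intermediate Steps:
P = 16
-2*(g((1 + 6)*(-3)) + P)*217 + 226 = -2*(((1 + 6)*(-3))² + 16)*217 + 226 = -2*((7*(-3))² + 16)*217 + 226 = -2*((-21)² + 16)*217 + 226 = -2*(441 + 16)*217 + 226 = -2*457*217 + 226 = -914*217 + 226 = -198338 + 226 = -198112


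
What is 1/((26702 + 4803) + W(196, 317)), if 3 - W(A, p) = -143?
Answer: 1/31651 ≈ 3.1595e-5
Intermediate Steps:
W(A, p) = 146 (W(A, p) = 3 - 1*(-143) = 3 + 143 = 146)
1/((26702 + 4803) + W(196, 317)) = 1/((26702 + 4803) + 146) = 1/(31505 + 146) = 1/31651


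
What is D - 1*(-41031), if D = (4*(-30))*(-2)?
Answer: 41271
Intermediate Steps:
D = 240 (D = -120*(-2) = 240)
D - 1*(-41031) = 240 - 1*(-41031) = 240 + 41031 = 41271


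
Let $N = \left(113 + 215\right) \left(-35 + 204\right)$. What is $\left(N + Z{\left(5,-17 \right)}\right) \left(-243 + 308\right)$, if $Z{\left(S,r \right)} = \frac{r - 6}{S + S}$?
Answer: $\frac{7205861}{2} \approx 3.6029 \cdot 10^{6}$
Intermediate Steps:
$Z{\left(S,r \right)} = \frac{-6 + r}{2 S}$
$N = 55432$ ($N = 328 \cdot 169 = 55432$)
$\left(N + Z{\left(5,-17 \right)}\right) \left(-243 + 308\right) = \left(55432 + \frac{-6 - 17}{2 \cdot 5}\right) \left(-243 + 308\right) = \left(55432 + \frac{1}{2} \cdot \frac{1}{5} \left(-23\right)\right) 65 = \left(55432 - \frac{23}{10}\right) 65 = \frac{554297}{10} \cdot 65 = \frac{7205861}{2}$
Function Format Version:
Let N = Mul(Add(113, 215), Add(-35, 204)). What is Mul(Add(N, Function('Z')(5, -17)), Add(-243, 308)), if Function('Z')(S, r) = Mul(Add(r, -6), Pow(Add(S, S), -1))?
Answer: Rational(7205861, 2) ≈ 3.6029e+6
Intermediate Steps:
Function('Z')(S, r) = Mul(Rational(1, 2), Pow(S, -1), Add(-6, r)) (Function('Z')(S, r) = Mul(Add(-6, r), Pow(Mul(2, S), -1)) = Mul(Add(-6, r), Mul(Rational(1, 2), Pow(S, -1))) = Mul(Rational(1, 2), Pow(S, -1), Add(-6, r)))
N = 55432 (N = Mul(328, 169) = 55432)
Mul(Add(N, Function('Z')(5, -17)), Add(-243, 308)) = Mul(Add(55432, Mul(Rational(1, 2), Pow(5, -1), Add(-6, -17))), Add(-243, 308)) = Mul(Add(55432, Mul(Rational(1, 2), Rational(1, 5), -23)), 65) = Mul(Add(55432, Rational(-23, 10)), 65) = Mul(Rational(554297, 10), 65) = Rational(7205861, 2)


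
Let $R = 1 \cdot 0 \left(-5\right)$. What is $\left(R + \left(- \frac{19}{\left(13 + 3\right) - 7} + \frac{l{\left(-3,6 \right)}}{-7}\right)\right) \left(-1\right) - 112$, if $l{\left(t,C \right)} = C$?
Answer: $- \frac{6869}{63} \approx -109.03$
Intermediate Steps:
$R = 0$ ($R = 0 \left(-5\right) = 0$)
$\left(R + \left(- \frac{19}{\left(13 + 3\right) - 7} + \frac{l{\left(-3,6 \right)}}{-7}\right)\right) \left(-1\right) - 112 = \left(0 + \left(- \frac{19}{\left(13 + 3\right) - 7} + \frac{6}{-7}\right)\right) \left(-1\right) - 112 = \left(0 + \left(- \frac{19}{16 - 7} + 6 \left(- \frac{1}{7}\right)\right)\right) \left(-1\right) - 112 = \left(0 - \left(\frac{6}{7} + \frac{19}{9}\right)\right) \left(-1\right) - 112 = \left(0 - \frac{187}{63}\right) \left(-1\right) - 112 = \left(- \frac{187}{63}\right) \left(-1\right) - 112 = \frac{187}{63} - 112 = - \frac{6869}{63}$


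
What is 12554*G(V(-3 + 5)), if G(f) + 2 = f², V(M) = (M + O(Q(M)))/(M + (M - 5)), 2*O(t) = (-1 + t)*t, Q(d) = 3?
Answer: 288742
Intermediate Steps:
O(t) = t*(-1 + t)/2 (O(t) = ((-1 + t)*t)/2 = (t*(-1 + t))/2 = t*(-1 + t)/2)
V(M) = (3 + M)/(-5 + 2*M) (V(M) = (M + (½)*3*(-1 + 3))/(M + (M - 5)) = (M + (½)*3*2)/(M + (-5 + M)) = (M + 3)/(-5 + 2*M) = (3 + M)/(-5 + 2*M))
G(f) = -2 + f²
12554*G(V(-3 + 5)) = 12554*(-2 + ((3 + (-3 + 5))/(-5 + 2*(-3 + 5)))²) = 12554*(-2 + ((3 + 2)/(-5 + 2*2))²) = 12554*(-2 + (5/(-5 + 4))²) = 12554*(-2 + (5/(-1))²) = 12554*(-2 + (-1*5)²) = 12554*(-2 + (-5)²) = 12554*(-2 + 25) = 12554*23 = 288742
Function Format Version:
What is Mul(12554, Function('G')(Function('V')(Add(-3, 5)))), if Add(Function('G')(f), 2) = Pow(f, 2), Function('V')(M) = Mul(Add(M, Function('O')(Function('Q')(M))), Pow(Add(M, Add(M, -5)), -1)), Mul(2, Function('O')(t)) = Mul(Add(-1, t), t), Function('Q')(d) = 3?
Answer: 288742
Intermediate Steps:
Function('O')(t) = Mul(Rational(1, 2), t, Add(-1, t)) (Function('O')(t) = Mul(Rational(1, 2), Mul(Add(-1, t), t)) = Mul(Rational(1, 2), Mul(t, Add(-1, t))) = Mul(Rational(1, 2), t, Add(-1, t)))
Function('V')(M) = Mul(Pow(Add(-5, Mul(2, M)), -1), Add(3, M)) (Function('V')(M) = Mul(Add(M, Mul(Rational(1, 2), 3, Add(-1, 3))), Pow(Add(M, Add(M, -5)), -1)) = Mul(Add(M, Mul(Rational(1, 2), 3, 2)), Pow(Add(M, Add(-5, M)), -1)) = Mul(Add(M, 3), Pow(Add(-5, Mul(2, M)), -1)) = Mul(Add(3, M), Pow(Add(-5, Mul(2, M)), -1)) = Mul(Pow(Add(-5, Mul(2, M)), -1), Add(3, M)))
Function('G')(f) = Add(-2, Pow(f, 2))
Mul(12554, Function('G')(Function('V')(Add(-3, 5)))) = Mul(12554, Add(-2, Pow(Mul(Pow(Add(-5, Mul(2, Add(-3, 5))), -1), Add(3, Add(-3, 5))), 2))) = Mul(12554, Add(-2, Pow(Mul(Pow(Add(-5, Mul(2, 2)), -1), Add(3, 2)), 2))) = Mul(12554, Add(-2, Pow(Mul(Pow(Add(-5, 4), -1), 5), 2))) = Mul(12554, Add(-2, Pow(Mul(Pow(-1, -1), 5), 2))) = Mul(12554, Add(-2, Pow(Mul(-1, 5), 2))) = Mul(12554, Add(-2, Pow(-5, 2))) = Mul(12554, Add(-2, 25)) = Mul(12554, 23) = 288742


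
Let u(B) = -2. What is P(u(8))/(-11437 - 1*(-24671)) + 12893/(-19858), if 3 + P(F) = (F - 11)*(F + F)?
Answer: -42413230/65700193 ≈ -0.64556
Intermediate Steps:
P(F) = -3 + 2*F*(-11 + F) (P(F) = -3 + (F - 11)*(F + F) = -3 + (-11 + F)*(2*F) = -3 + 2*F*(-11 + F))
P(u(8))/(-11437 - 1*(-24671)) + 12893/(-19858) = (-3 - 22*(-2) + 2*(-2)²)/(-11437 - 1*(-24671)) + 12893/(-19858) = (-3 + 44 + 2*4)/(-11437 + 24671) + 12893*(-1/19858) = (-3 + 44 + 8)/13234 - 12893/19858 = 49*(1/13234) - 12893/19858 = 49/13234 - 12893/19858 = -42413230/65700193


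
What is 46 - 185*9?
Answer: -1619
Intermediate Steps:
46 - 185*9 = 46 - 37*45 = 46 - 1665 = -1619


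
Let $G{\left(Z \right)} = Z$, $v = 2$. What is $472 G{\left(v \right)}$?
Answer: $944$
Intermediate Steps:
$472 G{\left(v \right)} = 472 \cdot 2 = 944$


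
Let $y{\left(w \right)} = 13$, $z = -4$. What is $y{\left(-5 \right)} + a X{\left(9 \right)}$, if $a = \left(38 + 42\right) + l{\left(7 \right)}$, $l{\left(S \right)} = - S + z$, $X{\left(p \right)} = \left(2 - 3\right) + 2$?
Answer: $82$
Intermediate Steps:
$X{\left(p \right)} = 1$ ($X{\left(p \right)} = -1 + 2 = 1$)
$l{\left(S \right)} = -4 - S$ ($l{\left(S \right)} = - S - 4 = -4 - S$)
$a = 69$ ($a = \left(38 + 42\right) - 11 = 80 - 11 = 69$)
$y{\left(-5 \right)} + a X{\left(9 \right)} = 13 + 69 \cdot 1 = 13 + 69 = 82$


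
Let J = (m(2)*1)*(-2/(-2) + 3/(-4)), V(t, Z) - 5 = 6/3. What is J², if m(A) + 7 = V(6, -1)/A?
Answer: 49/64 ≈ 0.76563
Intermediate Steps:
V(t, Z) = 7 (V(t, Z) = 5 + 6/3 = 5 + 6*(⅓) = 5 + 2 = 7)
m(A) = -7 + 7/A
J = -7/8 (J = ((-7 + 7/2)*1)*(-2/(-2) + 3/(-4)) = ((-7 + 7*(½))*1)*(-2*(-½) + 3*(-¼)) = ((-7 + 7/2)*1)*(1 - ¾) = -7/2*1*(¼) = -7/2*¼ = -7/8 ≈ -0.87500)
J² = (-7/8)² = 49/64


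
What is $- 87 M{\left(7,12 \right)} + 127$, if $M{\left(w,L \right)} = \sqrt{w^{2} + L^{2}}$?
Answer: $127 - 87 \sqrt{193} \approx -1081.6$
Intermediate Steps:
$M{\left(w,L \right)} = \sqrt{L^{2} + w^{2}}$
$- 87 M{\left(7,12 \right)} + 127 = - 87 \sqrt{12^{2} + 7^{2}} + 127 = - 87 \sqrt{144 + 49} + 127 = - 87 \sqrt{193} + 127 = 127 - 87 \sqrt{193}$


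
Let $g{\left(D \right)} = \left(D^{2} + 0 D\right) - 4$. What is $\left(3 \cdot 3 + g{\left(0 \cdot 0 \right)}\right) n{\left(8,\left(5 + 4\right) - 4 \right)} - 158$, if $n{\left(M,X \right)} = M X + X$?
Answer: $67$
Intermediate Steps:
$g{\left(D \right)} = -4 + D^{2}$ ($g{\left(D \right)} = \left(D^{2} + 0\right) - 4 = D^{2} - 4 = -4 + D^{2}$)
$n{\left(M,X \right)} = X + M X$
$\left(3 \cdot 3 + g{\left(0 \cdot 0 \right)}\right) n{\left(8,\left(5 + 4\right) - 4 \right)} - 158 = \left(3 \cdot 3 - \left(4 - \left(0 \cdot 0\right)^{2}\right)\right) \left(\left(5 + 4\right) - 4\right) \left(1 + 8\right) - 158 = \left(9 - \left(4 - 0^{2}\right)\right) \left(9 - 4\right) 9 - 158 = \left(9 + \left(-4 + 0\right)\right) 5 \cdot 9 - 158 = \left(9 - 4\right) 45 - 158 = 5 \cdot 45 - 158 = 225 - 158 = 67$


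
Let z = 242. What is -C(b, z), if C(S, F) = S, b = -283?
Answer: 283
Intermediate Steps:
-C(b, z) = -1*(-283) = 283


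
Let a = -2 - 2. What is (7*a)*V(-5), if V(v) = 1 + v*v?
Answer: -728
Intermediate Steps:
V(v) = 1 + v**2
a = -4
(7*a)*V(-5) = (7*(-4))*(1 + (-5)**2) = -28*(1 + 25) = -28*26 = -728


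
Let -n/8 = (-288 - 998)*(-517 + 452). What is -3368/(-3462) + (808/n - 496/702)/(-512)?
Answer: 649569381239/666751288320 ≈ 0.97423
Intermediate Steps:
n = -668720 (n = -8*(-288 - 998)*(-517 + 452) = -(-10288)*(-65) = -8*83590 = -668720)
-3368/(-3462) + (808/n - 496/702)/(-512) = -3368/(-3462) + (808/(-668720) - 496/702)/(-512) = -3368*(-1/3462) + (808*(-1/668720) - 496*1/702)*(-1/512) = 1684/1731 + (-101/83590 - 248/351)*(-1/512) = 1684/1731 - 1597367/2256930*(-1/512) = 1684/1731 + 1597367/1155548160 = 649569381239/666751288320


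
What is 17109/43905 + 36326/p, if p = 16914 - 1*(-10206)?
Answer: 68629637/39690120 ≈ 1.7291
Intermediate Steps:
p = 27120 (p = 16914 + 10206 = 27120)
17109/43905 + 36326/p = 17109/43905 + 36326/27120 = 17109*(1/43905) + 36326*(1/27120) = 5703/14635 + 18163/13560 = 68629637/39690120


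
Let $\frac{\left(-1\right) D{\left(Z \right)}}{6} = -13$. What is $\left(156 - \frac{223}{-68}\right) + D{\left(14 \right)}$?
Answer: $\frac{16135}{68} \approx 237.28$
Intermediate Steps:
$D{\left(Z \right)} = 78$ ($D{\left(Z \right)} = \left(-6\right) \left(-13\right) = 78$)
$\left(156 - \frac{223}{-68}\right) + D{\left(14 \right)} = \left(156 - \frac{223}{-68}\right) + 78 = \left(156 - - \frac{223}{68}\right) + 78 = \left(156 + \frac{223}{68}\right) + 78 = \frac{10831}{68} + 78 = \frac{16135}{68}$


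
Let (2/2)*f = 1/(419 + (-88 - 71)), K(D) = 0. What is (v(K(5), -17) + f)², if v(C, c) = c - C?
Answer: 19527561/67600 ≈ 288.87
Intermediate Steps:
f = 1/260 (f = 1/(419 + (-88 - 71)) = 1/(419 - 159) = 1/260 ≈ 0.0038462)
(v(K(5), -17) + f)² = ((-17 - 1*0) + 1/260)² = ((-17 + 0) + 1/260)² = (-17 + 1/260)² = (-4419/260)² = 19527561/67600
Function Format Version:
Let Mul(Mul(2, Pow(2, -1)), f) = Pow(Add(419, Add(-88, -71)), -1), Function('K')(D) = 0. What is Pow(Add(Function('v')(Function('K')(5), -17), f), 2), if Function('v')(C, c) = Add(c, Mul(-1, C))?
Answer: Rational(19527561, 67600) ≈ 288.87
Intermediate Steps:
f = Rational(1, 260) (f = Pow(Add(419, Add(-88, -71)), -1) = Pow(Add(419, -159), -1) = Pow(260, -1) = Rational(1, 260) ≈ 0.0038462)
Pow(Add(Function('v')(Function('K')(5), -17), f), 2) = Pow(Add(Add(-17, Mul(-1, 0)), Rational(1, 260)), 2) = Pow(Add(Add(-17, 0), Rational(1, 260)), 2) = Pow(Add(-17, Rational(1, 260)), 2) = Pow(Rational(-4419, 260), 2) = Rational(19527561, 67600)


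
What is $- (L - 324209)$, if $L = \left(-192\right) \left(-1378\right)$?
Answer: $59633$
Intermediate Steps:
$L = 264576$
$- (L - 324209) = - (264576 - 324209) = \left(-1\right) \left(-59633\right) = 59633$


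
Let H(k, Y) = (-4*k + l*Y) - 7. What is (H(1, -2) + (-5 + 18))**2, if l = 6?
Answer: 100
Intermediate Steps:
H(k, Y) = -7 - 4*k + 6*Y (H(k, Y) = (-4*k + 6*Y) - 7 = -7 - 4*k + 6*Y)
(H(1, -2) + (-5 + 18))**2 = ((-7 - 4*1 + 6*(-2)) + (-5 + 18))**2 = ((-7 - 4 - 12) + 13)**2 = (-23 + 13)**2 = (-10)**2 = 100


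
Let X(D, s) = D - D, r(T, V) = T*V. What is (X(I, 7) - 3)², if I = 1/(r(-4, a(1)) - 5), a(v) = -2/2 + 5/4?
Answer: 9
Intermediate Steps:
a(v) = ¼ (a(v) = -2*½ + 5*(¼) = -1 + 5/4 = ¼)
I = -⅙ (I = 1/(-4*¼ - 5) = 1/(-1 - 5) = 1/(-6) = -⅙ ≈ -0.16667)
X(D, s) = 0
(X(I, 7) - 3)² = (0 - 3)² = (-3)² = 9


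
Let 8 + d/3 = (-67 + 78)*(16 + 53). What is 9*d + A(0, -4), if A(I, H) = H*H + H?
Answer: 20289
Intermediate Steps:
A(I, H) = H + H² (A(I, H) = H² + H = H + H²)
d = 2253 (d = -24 + 3*((-67 + 78)*(16 + 53)) = -24 + 3*(11*69) = -24 + 3*759 = -24 + 2277 = 2253)
9*d + A(0, -4) = 9*2253 - 4*(1 - 4) = 20277 - 4*(-3) = 20277 + 12 = 20289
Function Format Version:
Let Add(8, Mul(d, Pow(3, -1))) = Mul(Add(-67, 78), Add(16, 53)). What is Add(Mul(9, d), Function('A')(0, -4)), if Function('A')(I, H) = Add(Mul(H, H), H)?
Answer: 20289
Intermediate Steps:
Function('A')(I, H) = Add(H, Pow(H, 2)) (Function('A')(I, H) = Add(Pow(H, 2), H) = Add(H, Pow(H, 2)))
d = 2253 (d = Add(-24, Mul(3, Mul(Add(-67, 78), Add(16, 53)))) = Add(-24, Mul(3, Mul(11, 69))) = Add(-24, Mul(3, 759)) = Add(-24, 2277) = 2253)
Add(Mul(9, d), Function('A')(0, -4)) = Add(Mul(9, 2253), Mul(-4, Add(1, -4))) = Add(20277, Mul(-4, -3)) = Add(20277, 12) = 20289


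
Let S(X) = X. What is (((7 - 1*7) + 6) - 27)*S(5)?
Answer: -105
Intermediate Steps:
(((7 - 1*7) + 6) - 27)*S(5) = (((7 - 1*7) + 6) - 27)*5 = (((7 - 7) + 6) - 27)*5 = ((0 + 6) - 27)*5 = (6 - 27)*5 = -21*5 = -105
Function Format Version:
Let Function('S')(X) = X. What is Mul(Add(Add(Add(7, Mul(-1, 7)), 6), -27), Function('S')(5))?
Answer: -105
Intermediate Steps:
Mul(Add(Add(Add(7, Mul(-1, 7)), 6), -27), Function('S')(5)) = Mul(Add(Add(Add(7, Mul(-1, 7)), 6), -27), 5) = Mul(Add(Add(Add(7, -7), 6), -27), 5) = Mul(Add(Add(0, 6), -27), 5) = Mul(Add(6, -27), 5) = Mul(-21, 5) = -105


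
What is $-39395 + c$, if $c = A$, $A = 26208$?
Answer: $-13187$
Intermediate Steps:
$c = 26208$
$-39395 + c = -39395 + 26208 = -13187$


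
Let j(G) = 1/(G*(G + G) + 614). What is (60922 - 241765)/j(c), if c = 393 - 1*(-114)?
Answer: -93082062216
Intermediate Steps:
c = 507 (c = 393 + 114 = 507)
j(G) = 1/(614 + 2*G**2) (j(G) = 1/(G*(2*G) + 614) = 1/(2*G**2 + 614) = 1/(614 + 2*G**2))
(60922 - 241765)/j(c) = (60922 - 241765)/((1/(2*(307 + 507**2)))) = -180843/(1/(2*(307 + 257049))) = -180843/((1/2)/257356) = -180843/((1/2)*(1/257356)) = -180843/1/514712 = -180843*514712 = -93082062216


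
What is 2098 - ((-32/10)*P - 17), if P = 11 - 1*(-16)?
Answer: 11007/5 ≈ 2201.4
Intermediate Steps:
P = 27 (P = 11 + 16 = 27)
2098 - ((-32/10)*P - 17) = 2098 - (-32/10*27 - 17) = 2098 - (-32*⅒*27 - 17) = 2098 - (-16/5*27 - 17) = 2098 - (-432/5 - 17) = 2098 - 1*(-517/5) = 2098 + 517/5 = 11007/5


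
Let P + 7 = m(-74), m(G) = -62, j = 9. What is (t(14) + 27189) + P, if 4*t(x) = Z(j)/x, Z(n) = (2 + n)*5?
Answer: 1518775/56 ≈ 27121.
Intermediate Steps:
Z(n) = 10 + 5*n
P = -69 (P = -7 - 62 = -69)
t(x) = 55/(4*x) (t(x) = ((10 + 5*9)/x)/4 = ((10 + 45)/x)/4 = (55/x)/4 = 55/(4*x))
(t(14) + 27189) + P = ((55/4)/14 + 27189) - 69 = ((55/4)*(1/14) + 27189) - 69 = (55/56 + 27189) - 69 = 1522639/56 - 69 = 1518775/56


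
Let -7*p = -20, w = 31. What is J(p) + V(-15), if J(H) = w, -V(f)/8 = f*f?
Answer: -1769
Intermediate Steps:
V(f) = -8*f**2 (V(f) = -8*f*f = -8*f**2)
p = 20/7 (p = -1/7*(-20) = 20/7 ≈ 2.8571)
J(H) = 31
J(p) + V(-15) = 31 - 8*(-15)**2 = 31 - 8*225 = 31 - 1800 = -1769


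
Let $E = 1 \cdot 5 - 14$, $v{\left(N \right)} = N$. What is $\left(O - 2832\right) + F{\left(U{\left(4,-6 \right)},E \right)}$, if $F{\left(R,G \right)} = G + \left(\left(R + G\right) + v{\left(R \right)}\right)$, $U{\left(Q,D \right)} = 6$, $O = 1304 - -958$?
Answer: $-576$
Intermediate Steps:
$O = 2262$ ($O = 1304 + 958 = 2262$)
$E = -9$ ($E = 5 - 14 = -9$)
$F{\left(R,G \right)} = 2 G + 2 R$ ($F{\left(R,G \right)} = G + \left(\left(R + G\right) + R\right) = G + \left(\left(G + R\right) + R\right) = G + \left(G + 2 R\right) = 2 G + 2 R$)
$\left(O - 2832\right) + F{\left(U{\left(4,-6 \right)},E \right)} = \left(2262 - 2832\right) + \left(2 \left(-9\right) + 2 \cdot 6\right) = -570 + \left(-18 + 12\right) = -570 - 6 = -576$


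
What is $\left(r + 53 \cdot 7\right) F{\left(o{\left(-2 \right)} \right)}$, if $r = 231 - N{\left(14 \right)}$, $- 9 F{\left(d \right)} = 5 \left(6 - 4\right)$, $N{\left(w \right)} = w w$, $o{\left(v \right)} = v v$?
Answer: $- \frac{4060}{9} \approx -451.11$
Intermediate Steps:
$o{\left(v \right)} = v^{2}$
$N{\left(w \right)} = w^{2}$
$F{\left(d \right)} = - \frac{10}{9}$ ($F{\left(d \right)} = - \frac{5 \left(6 - 4\right)}{9} = - \frac{5 \cdot 2}{9} = \left(- \frac{1}{9}\right) 10 = - \frac{10}{9}$)
$r = 35$ ($r = 231 - 14^{2} = 231 - 196 = 35$)
$\left(r + 53 \cdot 7\right) F{\left(o{\left(-2 \right)} \right)} = \left(35 + 53 \cdot 7\right) \left(- \frac{10}{9}\right) = \left(35 + 371\right) \left(- \frac{10}{9}\right) = 406 \left(- \frac{10}{9}\right) = - \frac{4060}{9}$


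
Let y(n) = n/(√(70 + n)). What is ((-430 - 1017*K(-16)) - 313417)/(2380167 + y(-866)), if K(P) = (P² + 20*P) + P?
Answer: -110118219180471/1127373794817400 + 100666871*I*√199/1127373794817400 ≈ -0.097677 + 1.2596e-6*I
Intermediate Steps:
K(P) = P² + 21*P
y(n) = n/√(70 + n)
((-430 - 1017*K(-16)) - 313417)/(2380167 + y(-866)) = ((-430 - (-16272)*(21 - 16)) - 313417)/(2380167 - 866/√(70 - 866)) = ((-430 - (-16272)*5) - 313417)/(2380167 - (-433)*I*√199/199) = ((-430 - 1017*(-80)) - 313417)/(2380167 - (-433)*I*√199/199) = ((-430 + 81360) - 313417)/(2380167 + 433*I*√199/199) = (80930 - 313417)/(2380167 + 433*I*√199/199) = -232487/(2380167 + 433*I*√199/199)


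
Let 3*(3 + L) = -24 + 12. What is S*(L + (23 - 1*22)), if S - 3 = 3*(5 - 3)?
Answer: -54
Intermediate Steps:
S = 9 (S = 3 + 3*(5 - 3) = 3 + 3*2 = 3 + 6 = 9)
L = -7 (L = -3 + (-24 + 12)/3 = -3 + (⅓)*(-12) = -3 - 4 = -7)
S*(L + (23 - 1*22)) = 9*(-7 + (23 - 1*22)) = 9*(-7 + (23 - 22)) = 9*(-7 + 1) = 9*(-6) = -54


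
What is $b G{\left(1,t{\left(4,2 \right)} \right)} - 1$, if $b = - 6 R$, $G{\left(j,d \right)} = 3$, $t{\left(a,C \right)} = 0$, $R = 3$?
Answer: $-55$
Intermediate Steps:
$b = -18$ ($b = \left(-6\right) 3 = -18$)
$b G{\left(1,t{\left(4,2 \right)} \right)} - 1 = \left(-18\right) 3 - 1 = -54 - 1 = -55$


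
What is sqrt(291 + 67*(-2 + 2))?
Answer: sqrt(291) ≈ 17.059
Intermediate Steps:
sqrt(291 + 67*(-2 + 2)) = sqrt(291 + 67*0) = sqrt(291 + 0) = sqrt(291)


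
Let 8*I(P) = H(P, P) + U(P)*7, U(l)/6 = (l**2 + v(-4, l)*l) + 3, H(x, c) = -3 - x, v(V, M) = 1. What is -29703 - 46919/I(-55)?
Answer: -1855407353/62459 ≈ -29706.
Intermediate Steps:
U(l) = 18 + 6*l + 6*l**2 (U(l) = 6*((l**2 + 1*l) + 3) = 6*((l**2 + l) + 3) = 6*((l + l**2) + 3) = 6*(3 + l + l**2) = 18 + 6*l + 6*l**2)
I(P) = 123/8 + 21*P**2/4 + 41*P/8 (I(P) = ((-3 - P) + (18 + 6*P + 6*P**2)*7)/8 = ((-3 - P) + (126 + 42*P + 42*P**2))/8 = (123 + 41*P + 42*P**2)/8 = 123/8 + 21*P**2/4 + 41*P/8)
-29703 - 46919/I(-55) = -29703 - 46919/(123/8 + (21/4)*(-55)**2 + (41/8)*(-55)) = -29703 - 46919/(123/8 + (21/4)*3025 - 2255/8) = -29703 - 46919/(123/8 + 63525/4 - 2255/8) = -29703 - 46919/62459/4 = -29703 - 46919*4/62459 = -29703 - 187676/62459 = -1855407353/62459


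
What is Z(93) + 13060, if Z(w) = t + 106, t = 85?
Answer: 13251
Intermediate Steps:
Z(w) = 191 (Z(w) = 85 + 106 = 191)
Z(93) + 13060 = 191 + 13060 = 13251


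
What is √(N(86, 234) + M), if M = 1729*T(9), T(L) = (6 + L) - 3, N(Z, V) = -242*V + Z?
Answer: I*√35794 ≈ 189.19*I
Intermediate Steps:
N(Z, V) = Z - 242*V
T(L) = 3 + L
M = 20748 (M = 1729*(3 + 9) = 1729*12 = 20748)
√(N(86, 234) + M) = √((86 - 242*234) + 20748) = √((86 - 56628) + 20748) = √(-56542 + 20748) = √(-35794) = I*√35794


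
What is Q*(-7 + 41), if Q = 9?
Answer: 306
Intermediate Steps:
Q*(-7 + 41) = 9*(-7 + 41) = 9*34 = 306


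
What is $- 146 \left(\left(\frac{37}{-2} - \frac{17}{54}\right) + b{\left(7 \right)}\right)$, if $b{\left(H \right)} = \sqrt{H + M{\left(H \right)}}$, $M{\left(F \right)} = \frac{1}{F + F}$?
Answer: $\frac{74168}{27} - \frac{219 \sqrt{154}}{7} \approx 2358.7$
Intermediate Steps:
$M{\left(F \right)} = \frac{1}{2 F}$
$b{\left(H \right)} = \sqrt{H + \frac{1}{2 H}}$
$- 146 \left(\left(\frac{37}{-2} - \frac{17}{54}\right) + b{\left(7 \right)}\right) = - 146 \left(\left(\frac{37}{-2} - \frac{17}{54}\right) + \frac{\sqrt{\frac{2}{7} + 4 \cdot 7}}{2}\right) = - 146 \left(\left(37 \left(- \frac{1}{2}\right) - \frac{17}{54}\right) + \frac{\sqrt{2 \cdot \frac{1}{7} + 28}}{2}\right) = - 146 \left(\left(- \frac{37}{2} - \frac{17}{54}\right) + \frac{\sqrt{\frac{2}{7} + 28}}{2}\right) = - 146 \left(- \frac{508}{27} + \frac{\sqrt{\frac{198}{7}}}{2}\right) = - 146 \left(- \frac{508}{27} + \frac{\frac{3}{7} \sqrt{154}}{2}\right) = - 146 \left(- \frac{508}{27} + \frac{3 \sqrt{154}}{14}\right) = \frac{74168}{27} - \frac{219 \sqrt{154}}{7}$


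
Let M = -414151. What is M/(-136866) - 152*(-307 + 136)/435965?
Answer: 184112761787/59668785690 ≈ 3.0856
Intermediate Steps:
M/(-136866) - 152*(-307 + 136)/435965 = -414151/(-136866) - 152*(-307 + 136)/435965 = -414151*(-1/136866) - 152*(-171)*(1/435965) = 414151/136866 + 25992*(1/435965) = 414151/136866 + 25992/435965 = 184112761787/59668785690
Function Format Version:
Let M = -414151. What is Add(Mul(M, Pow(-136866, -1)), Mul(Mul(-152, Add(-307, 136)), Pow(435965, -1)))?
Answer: Rational(184112761787, 59668785690) ≈ 3.0856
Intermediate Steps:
Add(Mul(M, Pow(-136866, -1)), Mul(Mul(-152, Add(-307, 136)), Pow(435965, -1))) = Add(Mul(-414151, Pow(-136866, -1)), Mul(Mul(-152, Add(-307, 136)), Pow(435965, -1))) = Add(Mul(-414151, Rational(-1, 136866)), Mul(Mul(-152, -171), Rational(1, 435965))) = Add(Rational(414151, 136866), Mul(25992, Rational(1, 435965))) = Add(Rational(414151, 136866), Rational(25992, 435965)) = Rational(184112761787, 59668785690)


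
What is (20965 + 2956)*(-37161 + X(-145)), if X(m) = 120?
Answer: -886057761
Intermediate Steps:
(20965 + 2956)*(-37161 + X(-145)) = (20965 + 2956)*(-37161 + 120) = 23921*(-37041) = -886057761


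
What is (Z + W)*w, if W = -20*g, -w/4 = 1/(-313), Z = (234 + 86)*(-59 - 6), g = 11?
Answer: -84080/313 ≈ -268.63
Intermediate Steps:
Z = -20800 (Z = 320*(-65) = -20800)
w = 4/313 (w = -4/(-313) = -4*(-1/313) = 4/313 ≈ 0.012780)
W = -220 (W = -20*11 = -220)
(Z + W)*w = (-20800 - 220)*(4/313) = -21020*4/313 = -84080/313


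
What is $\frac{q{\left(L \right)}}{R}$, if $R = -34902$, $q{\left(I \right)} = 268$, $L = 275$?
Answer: $- \frac{134}{17451} \approx -0.0076786$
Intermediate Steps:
$\frac{q{\left(L \right)}}{R} = \frac{268}{-34902} = 268 \left(- \frac{1}{34902}\right) = - \frac{134}{17451}$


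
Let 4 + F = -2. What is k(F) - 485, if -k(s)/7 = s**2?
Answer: -737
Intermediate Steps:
F = -6 (F = -4 - 2 = -6)
k(s) = -7*s**2
k(F) - 485 = -7*(-6)**2 - 485 = -7*36 - 485 = -252 - 485 = -737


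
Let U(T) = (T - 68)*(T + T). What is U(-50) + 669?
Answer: 12469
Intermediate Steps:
U(T) = 2*T*(-68 + T) (U(T) = (-68 + T)*(2*T) = 2*T*(-68 + T))
U(-50) + 669 = 2*(-50)*(-68 - 50) + 669 = 2*(-50)*(-118) + 669 = 11800 + 669 = 12469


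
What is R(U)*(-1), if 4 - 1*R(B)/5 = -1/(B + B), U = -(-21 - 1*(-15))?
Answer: -245/12 ≈ -20.417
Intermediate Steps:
U = 6 (U = -(-21 + 15) = -1*(-6) = 6)
R(B) = 20 + 5/(2*B) (R(B) = 20 - (-5)/(B + B) = 20 - (-5)/(2*B) = 20 + 5/(2*B))
R(U)*(-1) = (20 + (5/2)/6)*(-1) = (20 + (5/2)*(⅙))*(-1) = (20 + 5/12)*(-1) = (245/12)*(-1) = -245/12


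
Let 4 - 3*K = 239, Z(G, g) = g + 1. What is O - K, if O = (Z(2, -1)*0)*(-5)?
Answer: 235/3 ≈ 78.333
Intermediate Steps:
Z(G, g) = 1 + g
K = -235/3 (K = 4/3 - 1/3*239 = 4/3 - 239/3 = -235/3 ≈ -78.333)
O = 0 (O = ((1 - 1)*0)*(-5) = (0*0)*(-5) = 0*(-5) = 0)
O - K = 0 - 1*(-235/3) = 0 + 235/3 = 235/3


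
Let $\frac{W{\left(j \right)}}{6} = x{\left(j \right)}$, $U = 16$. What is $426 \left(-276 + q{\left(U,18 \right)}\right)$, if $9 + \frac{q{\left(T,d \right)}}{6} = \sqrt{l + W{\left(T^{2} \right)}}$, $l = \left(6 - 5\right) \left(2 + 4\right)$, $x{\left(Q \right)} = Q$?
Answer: $-140580 + 2556 \sqrt{1542} \approx -40210.0$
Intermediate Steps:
$W{\left(j \right)} = 6 j$
$l = 6$ ($l = 1 \cdot 6 = 6$)
$q{\left(T,d \right)} = -54 + 6 \sqrt{6 + 6 T^{2}}$
$426 \left(-276 + q{\left(U,18 \right)}\right) = 426 \left(-276 - \left(54 - 6 \sqrt{6 + 6 \cdot 16^{2}}\right)\right) = 426 \left(-276 - \left(54 - 6 \sqrt{6 + 6 \cdot 256}\right)\right) = 426 \left(-276 - \left(54 - 6 \sqrt{6 + 1536}\right)\right) = 426 \left(-276 - \left(54 - 6 \sqrt{1542}\right)\right) = 426 \left(-330 + 6 \sqrt{1542}\right) = -140580 + 2556 \sqrt{1542}$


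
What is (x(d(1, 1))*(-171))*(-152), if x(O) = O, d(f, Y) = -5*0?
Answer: 0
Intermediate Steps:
d(f, Y) = 0
(x(d(1, 1))*(-171))*(-152) = (0*(-171))*(-152) = 0*(-152) = 0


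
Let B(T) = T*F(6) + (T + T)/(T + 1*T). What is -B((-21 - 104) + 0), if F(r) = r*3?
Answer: 2249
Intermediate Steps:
F(r) = 3*r
B(T) = 1 + 18*T (B(T) = T*(3*6) + (T + T)/(T + 1*T) = T*18 + (2*T)/(T + T) = 18*T + (2*T)/((2*T)) = 18*T + (2*T)*(1/(2*T)) = 18*T + 1 = 1 + 18*T)
-B((-21 - 104) + 0) = -(1 + 18*((-21 - 104) + 0)) = -(1 + 18*(-125 + 0)) = -(1 + 18*(-125)) = -(1 - 2250) = -1*(-2249) = 2249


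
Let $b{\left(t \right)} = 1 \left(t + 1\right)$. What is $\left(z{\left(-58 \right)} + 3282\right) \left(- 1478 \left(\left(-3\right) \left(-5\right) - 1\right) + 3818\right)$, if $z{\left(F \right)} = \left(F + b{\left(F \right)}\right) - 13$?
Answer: $-53220596$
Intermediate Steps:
$b{\left(t \right)} = 1 + t$ ($b{\left(t \right)} = 1 \left(1 + t\right) = 1 + t$)
$z{\left(F \right)} = -12 + 2 F$ ($z{\left(F \right)} = \left(F + \left(1 + F\right)\right) - 13 = \left(1 + 2 F\right) - 13 = -12 + 2 F$)
$\left(z{\left(-58 \right)} + 3282\right) \left(- 1478 \left(\left(-3\right) \left(-5\right) - 1\right) + 3818\right) = \left(\left(-12 + 2 \left(-58\right)\right) + 3282\right) \left(- 1478 \left(\left(-3\right) \left(-5\right) - 1\right) + 3818\right) = \left(\left(-12 - 116\right) + 3282\right) \left(- 1478 \left(15 - 1\right) + 3818\right) = \left(-128 + 3282\right) \left(\left(-1478\right) 14 + 3818\right) = 3154 \left(-20692 + 3818\right) = 3154 \left(-16874\right) = -53220596$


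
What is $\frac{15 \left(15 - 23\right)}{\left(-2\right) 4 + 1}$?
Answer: $\frac{120}{7} \approx 17.143$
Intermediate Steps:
$\frac{15 \left(15 - 23\right)}{\left(-2\right) 4 + 1} = \frac{15 \left(-8\right)}{-8 + 1} = - \frac{120}{-7} = \left(-120\right) \left(- \frac{1}{7}\right) = \frac{120}{7}$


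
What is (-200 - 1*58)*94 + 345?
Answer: -23907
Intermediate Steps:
(-200 - 1*58)*94 + 345 = (-200 - 58)*94 + 345 = -258*94 + 345 = -24252 + 345 = -23907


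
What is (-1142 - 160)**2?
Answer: 1695204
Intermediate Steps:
(-1142 - 160)**2 = (-1302)**2 = 1695204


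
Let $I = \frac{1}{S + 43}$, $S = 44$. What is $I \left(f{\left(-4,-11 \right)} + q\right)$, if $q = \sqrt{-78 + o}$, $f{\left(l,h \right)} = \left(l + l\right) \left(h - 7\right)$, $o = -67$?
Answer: $\frac{48}{29} + \frac{i \sqrt{145}}{87} \approx 1.6552 + 0.13841 i$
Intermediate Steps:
$f{\left(l,h \right)} = 2 l \left(-7 + h\right)$
$q = i \sqrt{145}$ ($q = \sqrt{-78 - 67} = \sqrt{-145} = i \sqrt{145} \approx 12.042 i$)
$I = \frac{1}{87}$ ($I = \frac{1}{44 + 43} = \frac{1}{87} \approx 0.011494$)
$I \left(f{\left(-4,-11 \right)} + q\right) = \frac{2 \left(-4\right) \left(-7 - 11\right) + i \sqrt{145}}{87} = \frac{2 \left(-4\right) \left(-18\right) + i \sqrt{145}}{87} = \frac{144 + i \sqrt{145}}{87} = \frac{48}{29} + \frac{i \sqrt{145}}{87}$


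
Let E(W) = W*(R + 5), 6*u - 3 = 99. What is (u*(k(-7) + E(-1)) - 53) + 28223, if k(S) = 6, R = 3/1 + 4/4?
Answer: 28119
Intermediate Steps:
u = 17 (u = ½ + (⅙)*99 = ½ + 33/2 = 17)
R = 4 (R = 3*1 + 4*(¼) = 3 + 1 = 4)
E(W) = 9*W (E(W) = W*(4 + 5) = W*9 = 9*W)
(u*(k(-7) + E(-1)) - 53) + 28223 = (17*(6 + 9*(-1)) - 53) + 28223 = (17*(6 - 9) - 53) + 28223 = (17*(-3) - 53) + 28223 = (-51 - 53) + 28223 = -104 + 28223 = 28119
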